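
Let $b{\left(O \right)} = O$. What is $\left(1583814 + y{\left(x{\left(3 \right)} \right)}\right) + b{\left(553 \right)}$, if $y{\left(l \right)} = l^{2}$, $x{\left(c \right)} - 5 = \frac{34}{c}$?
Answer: $\frac{14261704}{9} \approx 1.5846 \cdot 10^{6}$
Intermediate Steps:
$x{\left(c \right)} = 5 + \frac{34}{c}$
$\left(1583814 + y{\left(x{\left(3 \right)} \right)}\right) + b{\left(553 \right)} = \left(1583814 + \left(5 + \frac{34}{3}\right)^{2}\right) + 553 = \left(1583814 + \left(\frac{49}{3}\right)^{2}\right) + 553 = \left(1583814 + \frac{2401}{9}\right) + 553 = \frac{14256727}{9} + 553 = \frac{14261704}{9}$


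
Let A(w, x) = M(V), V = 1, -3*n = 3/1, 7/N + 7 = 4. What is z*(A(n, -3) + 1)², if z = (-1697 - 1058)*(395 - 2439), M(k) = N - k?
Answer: 275929780/9 ≈ 3.0659e+7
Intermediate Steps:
N = -7/3 (N = 7/(-7 + 4) = 7/(-3) = 7*(-⅓) = -7/3 ≈ -2.3333)
n = -1 (n = -1/1 = -1 ≈ -1.0000)
M(k) = -7/3 - k
A(w, x) = -10/3 (A(w, x) = -7/3 - 1*1 = -7/3 - 1 = -10/3)
z = 5631220 (z = -2755*(-2044) = 5631220)
z*(A(n, -3) + 1)² = 5631220*(-10/3 + 1)² = 5631220*(-7/3)² = 5631220*(49/9) = 275929780/9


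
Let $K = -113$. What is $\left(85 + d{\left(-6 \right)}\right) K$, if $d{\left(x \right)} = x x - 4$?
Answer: $-13221$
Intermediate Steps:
$d{\left(x \right)} = -4 + x^{2}$ ($d{\left(x \right)} = x^{2} - 4 = -4 + x^{2}$)
$\left(85 + d{\left(-6 \right)}\right) K = \left(85 - \left(4 - \left(-6\right)^{2}\right)\right) \left(-113\right) = \left(85 + \left(-4 + 36\right)\right) \left(-113\right) = \left(85 + 32\right) \left(-113\right) = 117 \left(-113\right) = -13221$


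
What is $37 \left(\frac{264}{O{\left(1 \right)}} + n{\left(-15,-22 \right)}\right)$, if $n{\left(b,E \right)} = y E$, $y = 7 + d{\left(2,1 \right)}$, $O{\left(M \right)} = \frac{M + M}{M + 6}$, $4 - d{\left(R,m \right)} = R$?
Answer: $26862$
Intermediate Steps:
$d{\left(R,m \right)} = 4 - R$
$O{\left(M \right)} = \frac{2 M}{6 + M}$
$y = 9$ ($y = 7 + \left(4 - 2\right) = 7 + 2 = 9$)
$n{\left(b,E \right)} = 9 E$
$37 \left(\frac{264}{O{\left(1 \right)}} + n{\left(-15,-22 \right)}\right) = 37 \left(\frac{264}{2 \cdot 1 \frac{1}{6 + 1}} + 9 \left(-22\right)\right) = 37 \left(\frac{264}{2 \cdot 1 \cdot \frac{1}{7}} - 198\right) = 37 \left(\frac{264}{\frac{2}{7}} - 198\right) = 37 \left(264 \cdot \frac{7}{2} - 198\right) = 37 \left(924 - 198\right) = 37 \cdot 726 = 26862$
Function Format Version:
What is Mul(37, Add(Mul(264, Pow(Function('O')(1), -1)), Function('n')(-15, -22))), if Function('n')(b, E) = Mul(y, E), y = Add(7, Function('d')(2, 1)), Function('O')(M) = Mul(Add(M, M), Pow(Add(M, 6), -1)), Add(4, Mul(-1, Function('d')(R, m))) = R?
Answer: 26862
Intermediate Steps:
Function('d')(R, m) = Add(4, Mul(-1, R))
Function('O')(M) = Mul(2, M, Pow(Add(6, M), -1)) (Function('O')(M) = Mul(Mul(2, M), Pow(Add(6, M), -1)) = Mul(2, M, Pow(Add(6, M), -1)))
y = 9 (y = Add(7, Add(4, Mul(-1, 2))) = Add(7, Add(4, -2)) = Add(7, 2) = 9)
Function('n')(b, E) = Mul(9, E)
Mul(37, Add(Mul(264, Pow(Function('O')(1), -1)), Function('n')(-15, -22))) = Mul(37, Add(Mul(264, Pow(Mul(2, 1, Pow(Add(6, 1), -1)), -1)), Mul(9, -22))) = Mul(37, Add(Mul(264, Pow(Mul(2, 1, Pow(7, -1)), -1)), -198)) = Mul(37, Add(Mul(264, Pow(Mul(2, 1, Rational(1, 7)), -1)), -198)) = Mul(37, Add(Mul(264, Pow(Rational(2, 7), -1)), -198)) = Mul(37, Add(Mul(264, Rational(7, 2)), -198)) = Mul(37, Add(924, -198)) = Mul(37, 726) = 26862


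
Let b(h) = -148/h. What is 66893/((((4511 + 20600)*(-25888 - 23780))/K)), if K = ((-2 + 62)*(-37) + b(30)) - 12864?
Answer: 7570080131/9354098610 ≈ 0.80928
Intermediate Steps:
K = -226334/15 (K = ((-2 + 62)*(-37) - 148/30) - 12864 = (60*(-37) - 148*1/30) - 12864 = (-2220 - 74/15) - 12864 = -33374/15 - 12864 = -226334/15 ≈ -15089.)
66893/((((4511 + 20600)*(-25888 - 23780))/K)) = 66893/((((4511 + 20600)*(-25888 - 23780))/(-226334/15))) = 66893/(((25111*(-49668))*(-15/226334))) = 66893/((-1247213148*(-15/226334))) = 66893/(9354098610/113167) = 66893*(113167/9354098610) = 7570080131/9354098610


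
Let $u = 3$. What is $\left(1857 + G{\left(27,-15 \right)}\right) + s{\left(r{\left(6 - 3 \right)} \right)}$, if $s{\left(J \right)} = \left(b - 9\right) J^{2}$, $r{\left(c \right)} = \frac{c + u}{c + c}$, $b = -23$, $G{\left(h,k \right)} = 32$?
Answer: $1857$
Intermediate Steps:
$r{\left(c \right)} = \frac{3 + c}{2 c}$ ($r{\left(c \right)} = \frac{c + 3}{c + c} = \frac{3 + c}{2 c}$)
$s{\left(J \right)} = - 32 J^{2}$ ($s{\left(J \right)} = \left(-23 - 9\right) J^{2} = - 32 J^{2}$)
$\left(1857 + G{\left(27,-15 \right)}\right) + s{\left(r{\left(6 - 3 \right)} \right)} = \left(1857 + 32\right) - 32 \left(\frac{3 + \left(6 - 3\right)}{2 \left(6 - 3\right)}\right)^{2} = 1889 - 32 \left(\frac{3 + \left(6 - 3\right)}{2 \left(6 - 3\right)}\right)^{2} = 1889 - 32 \left(\frac{3 + 3}{2 \cdot 3}\right)^{2} = 1889 - 32 \left(\frac{1}{2} \cdot \frac{1}{3} \cdot 6\right)^{2} = 1889 - 32 \cdot 1^{2} = 1889 - 32 = 1857$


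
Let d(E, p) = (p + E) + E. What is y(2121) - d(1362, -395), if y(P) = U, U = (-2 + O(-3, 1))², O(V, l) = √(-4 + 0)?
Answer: -2329 - 8*I ≈ -2329.0 - 8.0*I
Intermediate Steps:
O(V, l) = 2*I (O(V, l) = √(-4) = 2*I)
d(E, p) = p + 2*E (d(E, p) = (E + p) + E = p + 2*E)
U = (-2 + 2*I)² ≈ -8.0*I
y(P) = -8*I
y(2121) - d(1362, -395) = -8*I - (-395 + 2*1362) = -8*I - (-395 + 2724) = -8*I - 1*2329 = -8*I - 2329 = -2329 - 8*I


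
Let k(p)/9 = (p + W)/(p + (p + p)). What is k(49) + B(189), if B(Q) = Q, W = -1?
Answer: 9405/49 ≈ 191.94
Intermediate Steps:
k(p) = 3*(-1 + p)/p (k(p) = 9*((p - 1)/(p + (p + p))) = 9*((-1 + p)/(p + 2*p)) = 9*((-1 + p)/((3*p))) = 9*((-1 + p)*(1/(3*p))) = 9*((-1 + p)/(3*p)) = 3*(-1 + p)/p)
k(49) + B(189) = (3 - 3/49) + 189 = 144/49 + 189 = 9405/49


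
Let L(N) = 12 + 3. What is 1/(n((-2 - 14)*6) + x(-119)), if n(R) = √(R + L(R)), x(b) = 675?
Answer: 25/16878 - I/50634 ≈ 0.0014812 - 1.975e-5*I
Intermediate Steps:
L(N) = 15
n(R) = √(15 + R) (n(R) = √(R + 15) = √(15 + R))
1/(n((-2 - 14)*6) + x(-119)) = 1/(√(15 + (-2 - 14)*6) + 675) = 1/(√(15 - 16*6) + 675) = 1/(√(15 - 96) + 675) = 1/(√(-81) + 675) = 1/(9*I + 675) = 1/(675 + 9*I) = (675 - 9*I)/455706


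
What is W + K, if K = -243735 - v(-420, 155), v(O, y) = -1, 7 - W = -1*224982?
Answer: -18745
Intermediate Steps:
W = 224989 (W = 7 - (-1)*224982 = 7 - 1*(-224982) = 7 + 224982 = 224989)
K = -243734 (K = -243735 - 1*(-1) = -243735 + 1 = -243734)
W + K = 224989 - 243734 = -18745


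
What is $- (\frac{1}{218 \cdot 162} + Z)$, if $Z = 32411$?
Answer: $- \frac{1144626877}{35316} \approx -32411.0$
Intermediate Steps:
$- (\frac{1}{218 \cdot 162} + Z) = - (\frac{1}{218 \cdot 162} + 32411) = - (\frac{1}{35316} + 32411) = \left(-1\right) \frac{1144626877}{35316} = - \frac{1144626877}{35316}$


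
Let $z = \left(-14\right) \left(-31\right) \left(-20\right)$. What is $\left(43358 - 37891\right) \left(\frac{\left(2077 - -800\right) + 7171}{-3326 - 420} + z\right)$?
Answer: $- \frac{88907984088}{1873} \approx -4.7468 \cdot 10^{7}$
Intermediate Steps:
$z = -8680$ ($z = 434 \left(-20\right) = -8680$)
$\left(43358 - 37891\right) \left(\frac{\left(2077 - -800\right) + 7171}{-3326 - 420} + z\right) = \left(43358 - 37891\right) \left(\frac{\left(2077 - -800\right) + 7171}{-3326 - 420} - 8680\right) = 5467 \left(\frac{\left(2077 + 800\right) + 7171}{-3746} - 8680\right) = 5467 \left(\left(2877 + 7171\right) \left(- \frac{1}{3746}\right) - 8680\right) = 5467 \left(10048 \left(- \frac{1}{3746}\right) - 8680\right) = 5467 \left(- \frac{5024}{1873} - 8680\right) = 5467 \left(- \frac{16262664}{1873}\right) = - \frac{88907984088}{1873}$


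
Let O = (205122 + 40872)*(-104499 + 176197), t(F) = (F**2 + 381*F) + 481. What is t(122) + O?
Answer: 17637339659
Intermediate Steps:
t(F) = 481 + F**2 + 381*F
O = 17637277812 (O = 245994*71698 = 17637277812)
t(122) + O = (481 + 122**2 + 381*122) + 17637277812 = (481 + 14884 + 46482) + 17637277812 = 61847 + 17637277812 = 17637339659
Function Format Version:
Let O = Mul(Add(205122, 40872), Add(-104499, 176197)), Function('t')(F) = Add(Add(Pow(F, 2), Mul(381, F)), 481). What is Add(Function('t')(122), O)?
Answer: 17637339659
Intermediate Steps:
Function('t')(F) = Add(481, Pow(F, 2), Mul(381, F))
O = 17637277812 (O = Mul(245994, 71698) = 17637277812)
Add(Function('t')(122), O) = Add(Add(481, Pow(122, 2), Mul(381, 122)), 17637277812) = Add(Add(481, 14884, 46482), 17637277812) = Add(61847, 17637277812) = 17637339659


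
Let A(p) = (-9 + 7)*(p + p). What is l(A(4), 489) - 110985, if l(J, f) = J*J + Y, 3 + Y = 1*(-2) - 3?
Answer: -110737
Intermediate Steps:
A(p) = -4*p
Y = -8 (Y = -3 + (1*(-2) - 3) = -3 + (-2 - 3) = -3 - 5 = -8)
l(J, f) = -8 + J² (l(J, f) = J*J - 8 = J² - 8 = -8 + J²)
l(A(4), 489) - 110985 = (-8 + (-4*4)²) - 110985 = (-8 + (-16)²) - 110985 = (-8 + 256) - 110985 = 248 - 110985 = -110737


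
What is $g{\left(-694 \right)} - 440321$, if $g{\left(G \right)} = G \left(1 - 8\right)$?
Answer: $-435463$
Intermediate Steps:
$g{\left(G \right)} = - 7 G$ ($g{\left(G \right)} = G \left(-7\right) = - 7 G$)
$g{\left(-694 \right)} - 440321 = \left(-7\right) \left(-694\right) - 440321 = 4858 - 440321 = -435463$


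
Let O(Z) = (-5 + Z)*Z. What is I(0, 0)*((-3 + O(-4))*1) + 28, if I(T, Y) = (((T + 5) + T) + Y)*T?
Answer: 28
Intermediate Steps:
O(Z) = Z*(-5 + Z)
I(T, Y) = T*(5 + Y + 2*T) (I(T, Y) = (((5 + T) + T) + Y)*T = ((5 + 2*T) + Y)*T = (5 + Y + 2*T)*T = T*(5 + Y + 2*T))
I(0, 0)*((-3 + O(-4))*1) + 28 = (0*(5 + 0 + 2*0))*((-3 - 4*(-5 - 4))*1) + 28 = (0*(5 + 0 + 0))*((-3 - 4*(-9))*1) + 28 = (0*5)*((-3 + 36)*1) + 28 = 0*(33*1) + 28 = 0*33 + 28 = 0 + 28 = 28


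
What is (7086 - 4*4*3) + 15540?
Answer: 22578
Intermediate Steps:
(7086 - 4*4*3) + 15540 = (7086 - 16*3) + 15540 = (7086 - 48) + 15540 = 7038 + 15540 = 22578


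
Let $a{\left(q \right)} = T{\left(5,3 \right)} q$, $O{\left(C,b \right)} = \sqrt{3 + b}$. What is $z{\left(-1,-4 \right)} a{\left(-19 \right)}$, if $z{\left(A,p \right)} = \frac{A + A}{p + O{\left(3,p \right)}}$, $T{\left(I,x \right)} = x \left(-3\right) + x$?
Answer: $\frac{912}{17} + \frac{228 i}{17} \approx 53.647 + 13.412 i$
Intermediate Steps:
$T{\left(I,x \right)} = - 2 x$ ($T{\left(I,x \right)} = - 3 x + x = - 2 x$)
$z{\left(A,p \right)} = \frac{2 A}{p + \sqrt{3 + p}}$ ($z{\left(A,p \right)} = \frac{A + A}{p + \sqrt{3 + p}} = \frac{2 A}{p + \sqrt{3 + p}}$)
$a{\left(q \right)} = - 6 q$ ($a{\left(q \right)} = \left(-2\right) 3 q = - 6 q$)
$z{\left(-1,-4 \right)} a{\left(-19 \right)} = 2 \left(-1\right) \frac{1}{-4 + \sqrt{3 - 4}} \left(\left(-6\right) \left(-19\right)\right) = 2 \left(-1\right) \frac{1}{-4 + \sqrt{-1}} \cdot 114 = 2 \left(-1\right) \frac{1}{-4 + i} 114 = 2 \left(-1\right) \frac{-4 - i}{17} \cdot 114 = \left(\frac{8}{17} + \frac{2 i}{17}\right) 114 = \frac{912}{17} + \frac{228 i}{17}$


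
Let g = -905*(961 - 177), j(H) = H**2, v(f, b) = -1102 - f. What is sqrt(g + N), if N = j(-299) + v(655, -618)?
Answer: 2*I*sqrt(155469) ≈ 788.59*I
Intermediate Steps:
g = -709520 (g = -905*784 = -709520)
N = 87644 (N = (-299)**2 + (-1102 - 1*655) = 89401 + (-1102 - 655) = 89401 - 1757 = 87644)
sqrt(g + N) = sqrt(-709520 + 87644) = sqrt(-621876) = 2*I*sqrt(155469)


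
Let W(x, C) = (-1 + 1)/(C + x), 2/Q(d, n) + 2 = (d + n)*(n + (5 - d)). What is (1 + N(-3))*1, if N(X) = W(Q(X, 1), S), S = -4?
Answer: 1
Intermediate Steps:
Q(d, n) = 2/(-2 + (d + n)*(5 + n - d)) (Q(d, n) = 2/(-2 + (d + n)*(n + (5 - d))) = 2/(-2 + (d + n)*(5 + n - d)))
W(x, C) = 0 (W(x, C) = 0/(C + x) = 0)
N(X) = 0
(1 + N(-3))*1 = (1 + 0)*1 = 1*1 = 1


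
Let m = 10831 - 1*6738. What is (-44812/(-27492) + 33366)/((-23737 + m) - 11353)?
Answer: -229335721/213042381 ≈ -1.0765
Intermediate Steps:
m = 4093 (m = 10831 - 6738 = 4093)
(-44812/(-27492) + 33366)/((-23737 + m) - 11353) = (-44812/(-27492) + 33366)/((-23737 + 4093) - 11353) = (-44812*(-1/27492) + 33366)/(-19644 - 11353) = (11203/6873 + 33366)/(-30997) = (229335721/6873)*(-1/30997) = -229335721/213042381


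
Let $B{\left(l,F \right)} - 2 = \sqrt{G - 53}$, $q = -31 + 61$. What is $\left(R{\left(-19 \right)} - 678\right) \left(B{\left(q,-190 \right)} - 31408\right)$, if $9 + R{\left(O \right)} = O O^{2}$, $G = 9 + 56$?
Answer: $236989676 - 15092 \sqrt{3} \approx 2.3696 \cdot 10^{8}$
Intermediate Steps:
$G = 65$
$R{\left(O \right)} = -9 + O^{3}$ ($R{\left(O \right)} = -9 + O O^{2} = -9 + O^{3}$)
$q = 30$
$B{\left(l,F \right)} = 2 + 2 \sqrt{3}$ ($B{\left(l,F \right)} = 2 + \sqrt{65 - 53} = 2 + \sqrt{12} = 2 + 2 \sqrt{3}$)
$\left(R{\left(-19 \right)} - 678\right) \left(B{\left(q,-190 \right)} - 31408\right) = \left(\left(-9 + \left(-19\right)^{3}\right) - 678\right) \left(\left(2 + 2 \sqrt{3}\right) - 31408\right) = \left(\left(-9 - 6859\right) - 678\right) \left(-31406 + 2 \sqrt{3}\right) = \left(-6868 - 678\right) \left(-31406 + 2 \sqrt{3}\right) = - 7546 \left(-31406 + 2 \sqrt{3}\right) = 236989676 - 15092 \sqrt{3}$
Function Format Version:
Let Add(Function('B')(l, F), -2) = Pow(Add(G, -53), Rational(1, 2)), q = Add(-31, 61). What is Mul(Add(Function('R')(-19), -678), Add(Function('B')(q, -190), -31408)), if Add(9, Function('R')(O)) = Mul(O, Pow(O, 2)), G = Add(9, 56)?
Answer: Add(236989676, Mul(-15092, Pow(3, Rational(1, 2)))) ≈ 2.3696e+8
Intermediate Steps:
G = 65
Function('R')(O) = Add(-9, Pow(O, 3)) (Function('R')(O) = Add(-9, Mul(O, Pow(O, 2))) = Add(-9, Pow(O, 3)))
q = 30
Function('B')(l, F) = Add(2, Mul(2, Pow(3, Rational(1, 2)))) (Function('B')(l, F) = Add(2, Pow(Add(65, -53), Rational(1, 2))) = Add(2, Pow(12, Rational(1, 2))) = Add(2, Mul(2, Pow(3, Rational(1, 2)))))
Mul(Add(Function('R')(-19), -678), Add(Function('B')(q, -190), -31408)) = Mul(Add(Add(-9, Pow(-19, 3)), -678), Add(Add(2, Mul(2, Pow(3, Rational(1, 2)))), -31408)) = Mul(Add(Add(-9, -6859), -678), Add(-31406, Mul(2, Pow(3, Rational(1, 2))))) = Mul(Add(-6868, -678), Add(-31406, Mul(2, Pow(3, Rational(1, 2))))) = Mul(-7546, Add(-31406, Mul(2, Pow(3, Rational(1, 2))))) = Add(236989676, Mul(-15092, Pow(3, Rational(1, 2))))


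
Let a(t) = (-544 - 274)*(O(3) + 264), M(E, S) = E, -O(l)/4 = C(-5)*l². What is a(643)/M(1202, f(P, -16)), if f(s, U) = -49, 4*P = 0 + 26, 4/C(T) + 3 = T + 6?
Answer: -137424/601 ≈ -228.66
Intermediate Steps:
C(T) = 4/(3 + T) (C(T) = 4/(-3 + (T + 6)) = 4/(-3 + (6 + T)) = 4/(3 + T))
P = 13/2 (P = (0 + 26)/4 = (¼)*26 = 13/2 ≈ 6.5000)
O(l) = 8*l² (O(l) = -4*4/(3 - 5)*l² = -4*4/(-2)*l² = -4*4*(-½)*l² = -(-8)*l² = 8*l²)
a(t) = -274848 (a(t) = (-544 - 274)*(8*3² + 264) = -818*(8*9 + 264) = -818*(72 + 264) = -818*336 = -274848)
a(643)/M(1202, f(P, -16)) = -274848/1202 = -274848*1/1202 = -137424/601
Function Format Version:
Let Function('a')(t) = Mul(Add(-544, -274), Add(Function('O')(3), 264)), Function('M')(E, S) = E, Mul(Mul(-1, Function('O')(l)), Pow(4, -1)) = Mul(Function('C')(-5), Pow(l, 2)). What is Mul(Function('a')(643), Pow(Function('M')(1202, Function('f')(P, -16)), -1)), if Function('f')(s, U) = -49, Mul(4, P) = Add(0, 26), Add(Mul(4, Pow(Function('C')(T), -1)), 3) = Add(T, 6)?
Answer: Rational(-137424, 601) ≈ -228.66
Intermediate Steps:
Function('C')(T) = Mul(4, Pow(Add(3, T), -1)) (Function('C')(T) = Mul(4, Pow(Add(-3, Add(T, 6)), -1)) = Mul(4, Pow(Add(-3, Add(6, T)), -1)) = Mul(4, Pow(Add(3, T), -1)))
P = Rational(13, 2) (P = Mul(Rational(1, 4), Add(0, 26)) = Mul(Rational(1, 4), 26) = Rational(13, 2) ≈ 6.5000)
Function('O')(l) = Mul(8, Pow(l, 2)) (Function('O')(l) = Mul(-4, Mul(Mul(4, Pow(Add(3, -5), -1)), Pow(l, 2))) = Mul(-4, Mul(Mul(4, Pow(-2, -1)), Pow(l, 2))) = Mul(-4, Mul(Mul(4, Rational(-1, 2)), Pow(l, 2))) = Mul(-4, Mul(-2, Pow(l, 2))) = Mul(8, Pow(l, 2)))
Function('a')(t) = -274848 (Function('a')(t) = Mul(Add(-544, -274), Add(Mul(8, Pow(3, 2)), 264)) = Mul(-818, Add(Mul(8, 9), 264)) = Mul(-818, Add(72, 264)) = Mul(-818, 336) = -274848)
Mul(Function('a')(643), Pow(Function('M')(1202, Function('f')(P, -16)), -1)) = Mul(-274848, Pow(1202, -1)) = Mul(-274848, Rational(1, 1202)) = Rational(-137424, 601)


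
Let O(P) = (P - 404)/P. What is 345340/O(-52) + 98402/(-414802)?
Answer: 465552294253/11821857 ≈ 39381.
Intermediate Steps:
O(P) = (-404 + P)/P
345340/O(-52) + 98402/(-414802) = 345340/(((-404 - 52)/(-52))) + 98402/(-414802) = 345340/((-1/52*(-456))) + 98402*(-1/414802) = 345340/(114/13) - 49201/207401 = 345340*(13/114) - 49201/207401 = 2244710/57 - 49201/207401 = 465552294253/11821857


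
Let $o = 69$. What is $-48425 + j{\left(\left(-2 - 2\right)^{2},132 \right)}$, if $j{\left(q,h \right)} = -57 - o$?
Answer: $-48551$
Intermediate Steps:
$j{\left(q,h \right)} = -126$ ($j{\left(q,h \right)} = -57 - 69 = -126$)
$-48425 + j{\left(\left(-2 - 2\right)^{2},132 \right)} = -48425 - 126 = -48551$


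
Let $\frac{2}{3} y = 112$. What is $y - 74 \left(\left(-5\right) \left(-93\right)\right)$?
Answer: $-34242$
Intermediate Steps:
$y = 168$ ($y = \frac{3}{2} \cdot 112 = 168$)
$y - 74 \left(\left(-5\right) \left(-93\right)\right) = 168 - 74 \left(\left(-5\right) \left(-93\right)\right) = 168 - 34410 = -34242$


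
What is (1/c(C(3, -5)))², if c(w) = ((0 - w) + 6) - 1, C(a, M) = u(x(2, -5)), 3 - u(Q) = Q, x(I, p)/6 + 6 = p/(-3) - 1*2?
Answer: 1/1296 ≈ 0.00077160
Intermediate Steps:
x(I, p) = -48 - 2*p (x(I, p) = -36 + 6*(p/(-3) - 1*2) = -36 + 6*(p*(-⅓) - 2) = -36 + 6*(-p/3 - 2) = -36 + 6*(-2 - p/3) = -36 + (-12 - 2*p) = -48 - 2*p)
u(Q) = 3 - Q
C(a, M) = 41 (C(a, M) = 3 - (-48 - 2*(-5)) = 3 - (-48 + 10) = 3 - 1*(-38) = 3 + 38 = 41)
c(w) = 5 - w (c(w) = (-w + 6) - 1 = (6 - w) - 1 = 5 - w)
(1/c(C(3, -5)))² = (1/(5 - 1*41))² = (1/(5 - 41))² = (1/(-36))² = (-1/36)² = 1/1296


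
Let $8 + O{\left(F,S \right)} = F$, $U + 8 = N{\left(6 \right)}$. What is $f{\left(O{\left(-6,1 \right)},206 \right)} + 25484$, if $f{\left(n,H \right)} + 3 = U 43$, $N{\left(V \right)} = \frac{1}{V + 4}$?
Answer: $\frac{251413}{10} \approx 25141.0$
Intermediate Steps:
$N{\left(V \right)} = \frac{1}{4 + V}$
$U = - \frac{79}{10}$ ($U = -8 + \frac{1}{4 + 6} = -8 + \frac{1}{10} = - \frac{79}{10} \approx -7.9$)
$O{\left(F,S \right)} = -8 + F$
$f{\left(n,H \right)} = - \frac{3427}{10}$ ($f{\left(n,H \right)} = -3 - \frac{3397}{10} = - \frac{3427}{10}$)
$f{\left(O{\left(-6,1 \right)},206 \right)} + 25484 = - \frac{3427}{10} + 25484 = \frac{251413}{10}$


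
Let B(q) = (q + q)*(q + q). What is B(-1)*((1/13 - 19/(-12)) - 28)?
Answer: -4109/39 ≈ -105.36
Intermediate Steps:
B(q) = 4*q² (B(q) = (2*q)*(2*q) = 4*q²)
B(-1)*((1/13 - 19/(-12)) - 28) = (4*(-1)²)*((1/13 - 19/(-12)) - 28) = (4*1)*((1*(1/13) - 19*(-1/12)) - 28) = 4*((1/13 + 19/12) - 28) = 4*(259/156 - 28) = 4*(-4109/156) = -4109/39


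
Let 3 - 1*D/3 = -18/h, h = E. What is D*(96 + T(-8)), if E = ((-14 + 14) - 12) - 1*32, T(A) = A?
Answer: 684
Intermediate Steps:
E = -44 (E = (0 - 12) - 32 = -12 - 32 = -44)
h = -44
D = 171/22 (D = 9 - (-54)/(-44) = 9 - (-54)*(-1)/44 = 9 - 3*9/22 = 9 - 27/22 = 171/22 ≈ 7.7727)
D*(96 + T(-8)) = 171*(96 - 8)/22 = (171/22)*88 = 684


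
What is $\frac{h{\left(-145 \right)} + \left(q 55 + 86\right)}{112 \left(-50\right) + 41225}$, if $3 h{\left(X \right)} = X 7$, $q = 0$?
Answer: $- \frac{757}{106875} \approx -0.007083$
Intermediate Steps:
$h{\left(X \right)} = \frac{7 X}{3}$ ($h{\left(X \right)} = \frac{X 7}{3} = \frac{7 X}{3}$)
$\frac{h{\left(-145 \right)} + \left(q 55 + 86\right)}{112 \left(-50\right) + 41225} = \frac{\frac{7}{3} \left(-145\right) + \left(0 \cdot 55 + 86\right)}{112 \left(-50\right) + 41225} = \frac{- \frac{1015}{3} + \left(0 + 86\right)}{-5600 + 41225} = \frac{- \frac{1015}{3} + 86}{35625} = \left(- \frac{757}{3}\right) \frac{1}{35625} = - \frac{757}{106875}$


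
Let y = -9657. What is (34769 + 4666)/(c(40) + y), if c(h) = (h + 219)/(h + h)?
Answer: -3154800/772301 ≈ -4.0849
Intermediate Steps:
c(h) = (219 + h)/(2*h) (c(h) = (219 + h)/((2*h)) = (219 + h)*(1/(2*h)) = (219 + h)/(2*h))
(34769 + 4666)/(c(40) + y) = (34769 + 4666)/((1/2)*(219 + 40)/40 - 9657) = 39435/((1/2)*(1/40)*259 - 9657) = 39435/(259/80 - 9657) = 39435/(-772301/80) = 39435*(-80/772301) = -3154800/772301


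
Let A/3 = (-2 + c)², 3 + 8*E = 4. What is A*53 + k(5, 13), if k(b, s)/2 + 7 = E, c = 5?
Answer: 5669/4 ≈ 1417.3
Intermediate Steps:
E = ⅛ (E = -3/8 + (⅛)*4 = -3/8 + ½ = ⅛ ≈ 0.12500)
A = 27 (A = 3*(-2 + 5)² = 3*3² = 3*9 = 27)
k(b, s) = -55/4 (k(b, s) = -14 + 2*(⅛) = -14 + ¼ = -55/4)
A*53 + k(5, 13) = 27*53 - 55/4 = 1431 - 55/4 = 5669/4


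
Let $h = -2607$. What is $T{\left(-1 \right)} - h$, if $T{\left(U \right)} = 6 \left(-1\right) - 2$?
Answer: $2599$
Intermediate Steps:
$T{\left(U \right)} = -8$ ($T{\left(U \right)} = -6 - 2 = -8$)
$T{\left(-1 \right)} - h = -8 - -2607 = -8 + 2607 = 2599$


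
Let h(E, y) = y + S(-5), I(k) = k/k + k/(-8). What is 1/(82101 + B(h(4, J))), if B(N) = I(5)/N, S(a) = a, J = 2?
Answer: 8/656807 ≈ 1.2180e-5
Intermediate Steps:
I(k) = 1 - k/8 (I(k) = 1 + k*(-⅛) = 1 - k/8)
h(E, y) = -5 + y (h(E, y) = y - 5 = -5 + y)
B(N) = 3/(8*N) (B(N) = (1 - ⅛*5)/N = (1 - 5/8)/N = 3/(8*N))
1/(82101 + B(h(4, J))) = 1/(82101 + 3/(8*(-5 + 2))) = 1/(82101 + (3/8)/(-3)) = 1/(82101 + (3/8)*(-⅓)) = 1/(82101 - ⅛) = 1/(656807/8) = 8/656807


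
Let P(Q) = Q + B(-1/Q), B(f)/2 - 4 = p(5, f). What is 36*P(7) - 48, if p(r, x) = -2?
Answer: 348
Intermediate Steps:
B(f) = 4 (B(f) = 8 + 2*(-2) = 8 - 4 = 4)
P(Q) = 4 + Q (P(Q) = Q + 4 = 4 + Q)
36*P(7) - 48 = 36*(4 + 7) - 48 = 36*11 - 48 = 396 - 48 = 348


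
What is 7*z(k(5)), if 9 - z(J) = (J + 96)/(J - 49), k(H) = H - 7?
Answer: 3871/51 ≈ 75.902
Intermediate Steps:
k(H) = -7 + H
z(J) = 9 - (96 + J)/(-49 + J) (z(J) = 9 - (J + 96)/(J - 49) = 9 - (96 + J)/(-49 + J))
7*z(k(5)) = 7*((-537 + 8*(-7 + 5))/(-49 + (-7 + 5))) = 7*((-537 + 8*(-2))/(-49 - 2)) = 7*((-537 - 16)/(-51)) = 7*(-1/51*(-553)) = 7*(553/51) = 3871/51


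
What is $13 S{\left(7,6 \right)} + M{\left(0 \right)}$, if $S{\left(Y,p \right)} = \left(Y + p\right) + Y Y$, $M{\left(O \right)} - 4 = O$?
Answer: $810$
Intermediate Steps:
$M{\left(O \right)} = 4 + O$
$S{\left(Y,p \right)} = Y + p + Y^{2}$ ($S{\left(Y,p \right)} = \left(Y + p\right) + Y^{2} = Y + p + Y^{2}$)
$13 S{\left(7,6 \right)} + M{\left(0 \right)} = 13 \left(7 + 6 + 7^{2}\right) + \left(4 + 0\right) = 13 \left(7 + 6 + 49\right) + 4 = 13 \cdot 62 + 4 = 806 + 4 = 810$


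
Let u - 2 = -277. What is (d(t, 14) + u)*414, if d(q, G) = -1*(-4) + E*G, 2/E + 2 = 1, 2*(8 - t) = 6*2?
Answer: -123786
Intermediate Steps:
u = -275 (u = 2 - 277 = -275)
t = 2 (t = 8 - 3*2 = 8 - ½*12 = 8 - 6 = 2)
E = -2 (E = 2/(-2 + 1) = 2/(-1) = 2*(-1) = -2)
d(q, G) = 4 - 2*G (d(q, G) = -1*(-4) - 2*G = 4 - 2*G)
(d(t, 14) + u)*414 = ((4 - 2*14) - 275)*414 = ((4 - 28) - 275)*414 = (-24 - 275)*414 = -299*414 = -123786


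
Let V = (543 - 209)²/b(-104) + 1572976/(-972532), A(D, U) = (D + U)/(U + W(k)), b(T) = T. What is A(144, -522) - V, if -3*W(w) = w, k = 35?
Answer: 10879496423553/10120654258 ≈ 1075.0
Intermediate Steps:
W(w) = -w/3
A(D, U) = (D + U)/(-35/3 + U) (A(D, U) = (D + U)/(U - ⅓*35) = (D + U)/(U - 35/3) = (D + U)/(-35/3 + U))
V = -6790960581/6321458 (V = (543 - 209)²/(-104) + 1572976/(-972532) = 334²*(-1/104) + 1572976*(-1/972532) = 111556*(-1/104) - 393244/243133 = -27889/26 - 393244/243133 = -6790960581/6321458 ≈ -1074.3)
A(144, -522) - V = 3*(144 - 522)/(-35 + 3*(-522)) - 1*(-6790960581/6321458) = 3*(-378)/(-35 - 1566) + 6790960581/6321458 = 3*(-378)/(-1601) + 6790960581/6321458 = 3*(-1/1601)*(-378) + 6790960581/6321458 = 1134/1601 + 6790960581/6321458 = 10879496423553/10120654258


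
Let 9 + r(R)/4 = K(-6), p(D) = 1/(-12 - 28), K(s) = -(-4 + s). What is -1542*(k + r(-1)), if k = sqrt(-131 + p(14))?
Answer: -6168 - 771*I*sqrt(52410)/10 ≈ -6168.0 - 17651.0*I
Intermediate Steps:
K(s) = 4 - s
p(D) = -1/40 (p(D) = 1/(-40) = -1/40)
k = I*sqrt(52410)/20 (k = sqrt(-131 - 1/40) = sqrt(-5241/40) = I*sqrt(52410)/20 ≈ 11.447*I)
r(R) = 4 (r(R) = -36 + 4*(4 - 1*(-6)) = -36 + 4*(4 + 6) = -36 + 4*10 = -36 + 40 = 4)
-1542*(k + r(-1)) = -1542*(I*sqrt(52410)/20 + 4) = -1542*(4 + I*sqrt(52410)/20) = -6168 - 771*I*sqrt(52410)/10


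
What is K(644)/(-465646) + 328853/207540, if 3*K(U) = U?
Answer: 76542266059/48320085420 ≈ 1.5841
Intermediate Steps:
K(U) = U/3
K(644)/(-465646) + 328853/207540 = ((1/3)*644)/(-465646) + 328853/207540 = (644/3)*(-1/465646) + 328853*(1/207540) = -322/698469 + 328853/207540 = 76542266059/48320085420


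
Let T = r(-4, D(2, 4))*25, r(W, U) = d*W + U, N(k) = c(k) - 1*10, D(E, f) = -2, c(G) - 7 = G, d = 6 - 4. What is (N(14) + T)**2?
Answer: 57121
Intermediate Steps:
d = 2
c(G) = 7 + G
N(k) = -3 + k (N(k) = (7 + k) - 1*10 = (7 + k) - 10 = -3 + k)
r(W, U) = U + 2*W (r(W, U) = 2*W + U = U + 2*W)
T = -250 (T = (-2 + 2*(-4))*25 = (-2 - 8)*25 = -10*25 = -250)
(N(14) + T)**2 = ((-3 + 14) - 250)**2 = (11 - 250)**2 = (-239)**2 = 57121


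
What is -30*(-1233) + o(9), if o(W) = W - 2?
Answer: 36997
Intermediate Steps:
o(W) = -2 + W
-30*(-1233) + o(9) = -30*(-1233) + (-2 + 9) = 36990 + 7 = 36997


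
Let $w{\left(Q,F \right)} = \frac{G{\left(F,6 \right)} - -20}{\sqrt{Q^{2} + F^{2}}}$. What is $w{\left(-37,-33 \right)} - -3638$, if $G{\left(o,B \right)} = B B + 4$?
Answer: $3638 + \frac{30 \sqrt{2458}}{1229} \approx 3639.2$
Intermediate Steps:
$G{\left(o,B \right)} = 4 + B^{2}$ ($G{\left(o,B \right)} = B^{2} + 4 = 4 + B^{2}$)
$w{\left(Q,F \right)} = \frac{60}{\sqrt{F^{2} + Q^{2}}}$ ($w{\left(Q,F \right)} = \frac{\left(4 + 6^{2}\right) - -20}{\sqrt{Q^{2} + F^{2}}} = \frac{\left(4 + 36\right) + 20}{\sqrt{F^{2} + Q^{2}}} = \frac{40 + 20}{\sqrt{F^{2} + Q^{2}}} = \frac{60}{\sqrt{F^{2} + Q^{2}}}$)
$w{\left(-37,-33 \right)} - -3638 = \frac{60}{\sqrt{\left(-33\right)^{2} + \left(-37\right)^{2}}} - -3638 = \frac{60}{\sqrt{1089 + 1369}} + 3638 = \frac{60}{\sqrt{2458}} + 3638 = 60 \frac{\sqrt{2458}}{2458} + 3638 = \frac{30 \sqrt{2458}}{1229} + 3638 = 3638 + \frac{30 \sqrt{2458}}{1229}$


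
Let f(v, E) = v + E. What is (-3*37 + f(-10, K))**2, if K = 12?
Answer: 11881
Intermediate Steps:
f(v, E) = E + v
(-3*37 + f(-10, K))**2 = (-3*37 + (12 - 10))**2 = (-111 + 2)**2 = (-109)**2 = 11881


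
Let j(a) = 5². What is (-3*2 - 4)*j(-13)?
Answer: -250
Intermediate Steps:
j(a) = 25
(-3*2 - 4)*j(-13) = (-3*2 - 4)*25 = (-6 - 4)*25 = -10*25 = -250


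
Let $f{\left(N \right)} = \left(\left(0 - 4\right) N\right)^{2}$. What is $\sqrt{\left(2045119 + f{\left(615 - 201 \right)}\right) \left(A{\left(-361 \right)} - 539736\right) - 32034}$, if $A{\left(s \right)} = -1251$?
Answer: $39 i \sqrt{1702794839} \approx 1.6093 \cdot 10^{6} i$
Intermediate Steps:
$f{\left(N \right)} = 16 N^{2}$ ($f{\left(N \right)} = \left(- 4 N\right)^{2} = 16 N^{2}$)
$\sqrt{\left(2045119 + f{\left(615 - 201 \right)}\right) \left(A{\left(-361 \right)} - 539736\right) - 32034} = \sqrt{\left(2045119 + 16 \left(615 - 201\right)^{2}\right) \left(-1251 - 539736\right) - 32034} = \sqrt{\left(2045119 + 16 \cdot 414^{2}\right) \left(-540987\right) - 32034} = \sqrt{\left(2045119 + 16 \cdot 171396\right) \left(-540987\right) - 32034} = \sqrt{\left(2045119 + 2742336\right) \left(-540987\right) - 32034} = \sqrt{4787455 \left(-540987\right) - 32034} = \sqrt{-2589950918085 - 32034} = \sqrt{-2589950950119} = 39 i \sqrt{1702794839}$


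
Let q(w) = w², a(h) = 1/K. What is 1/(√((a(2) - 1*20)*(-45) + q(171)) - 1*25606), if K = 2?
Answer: -51212/1311274235 - 3*√13386/1311274235 ≈ -3.9320e-5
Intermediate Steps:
a(h) = ½ (a(h) = 1/2 = ½)
1/(√((a(2) - 1*20)*(-45) + q(171)) - 1*25606) = 1/(√((½ - 1*20)*(-45) + 171²) - 1*25606) = 1/(√((½ - 20)*(-45) + 29241) - 25606) = 1/(√(-39/2*(-45) + 29241) - 25606) = 1/(√(1755/2 + 29241) - 25606) = 1/(√(60237/2) - 25606) = 1/(3*√13386/2 - 25606) = 1/(-25606 + 3*√13386/2)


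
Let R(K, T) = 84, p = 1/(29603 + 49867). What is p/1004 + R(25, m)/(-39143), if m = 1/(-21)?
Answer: -6702142777/3123136986840 ≈ -0.0021460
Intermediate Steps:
m = -1/21 ≈ -0.047619
p = 1/79470 ≈ 1.2583e-5
p/1004 + R(25, m)/(-39143) = (1/79470)/1004 + 84/(-39143) = (1/79470)*(1/1004) + 84*(-1/39143) = 1/79787880 - 84/39143 = -6702142777/3123136986840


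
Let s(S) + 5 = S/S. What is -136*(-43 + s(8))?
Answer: 6392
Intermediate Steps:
s(S) = -4 (s(S) = -5 + S/S = -5 + 1 = -4)
-136*(-43 + s(8)) = -136*(-43 - 4) = -136*(-47) = 6392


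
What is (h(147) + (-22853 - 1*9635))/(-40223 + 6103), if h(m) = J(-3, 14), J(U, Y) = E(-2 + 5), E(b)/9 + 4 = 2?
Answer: 16253/17060 ≈ 0.95270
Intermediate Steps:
E(b) = -18 (E(b) = -36 + 9*2 = -36 + 18 = -18)
J(U, Y) = -18
h(m) = -18
(h(147) + (-22853 - 1*9635))/(-40223 + 6103) = (-18 + (-22853 - 1*9635))/(-40223 + 6103) = (-18 + (-22853 - 9635))/(-34120) = (-18 - 32488)*(-1/34120) = -32506*(-1/34120) = 16253/17060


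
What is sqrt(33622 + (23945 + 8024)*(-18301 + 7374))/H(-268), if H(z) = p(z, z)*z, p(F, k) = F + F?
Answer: I*sqrt(349291641)/143648 ≈ 0.13011*I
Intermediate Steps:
p(F, k) = 2*F
H(z) = 2*z**2 (H(z) = (2*z)*z = 2*z**2)
sqrt(33622 + (23945 + 8024)*(-18301 + 7374))/H(-268) = sqrt(33622 + (23945 + 8024)*(-18301 + 7374))/((2*(-268)**2)) = sqrt(33622 + 31969*(-10927))/((2*71824)) = sqrt(33622 - 349325263)/143648 = sqrt(-349291641)*(1/143648) = (I*sqrt(349291641))*(1/143648) = I*sqrt(349291641)/143648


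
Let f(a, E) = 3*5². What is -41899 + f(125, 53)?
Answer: -41824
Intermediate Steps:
f(a, E) = 75 (f(a, E) = 3*25 = 75)
-41899 + f(125, 53) = -41899 + 75 = -41824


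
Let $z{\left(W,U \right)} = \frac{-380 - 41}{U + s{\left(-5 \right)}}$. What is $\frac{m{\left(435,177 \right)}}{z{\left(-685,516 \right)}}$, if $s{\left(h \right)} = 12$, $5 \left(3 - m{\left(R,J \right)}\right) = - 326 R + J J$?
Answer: $- \frac{58341888}{2105} \approx -27716.0$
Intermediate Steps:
$m{\left(R,J \right)} = 3 - \frac{J^{2}}{5} + \frac{326 R}{5}$ ($m{\left(R,J \right)} = 3 - \frac{- 326 R + J J}{5} = 3 - \frac{- 326 R + J^{2}}{5} = 3 - \frac{J^{2} - 326 R}{5} = 3 - \left(- \frac{326 R}{5} + \frac{J^{2}}{5}\right) = 3 - \frac{J^{2}}{5} + \frac{326 R}{5}$)
$z{\left(W,U \right)} = - \frac{421}{12 + U}$ ($z{\left(W,U \right)} = \frac{-380 - 41}{U + 12} = - \frac{421}{12 + U}$)
$\frac{m{\left(435,177 \right)}}{z{\left(-685,516 \right)}} = \frac{3 - \frac{177^{2}}{5} + \frac{326}{5} \cdot 435}{\left(-421\right) \frac{1}{12 + 516}} = \frac{3 - \frac{31329}{5} + 28362}{\left(-421\right) \frac{1}{528}} = \frac{110496}{5 \left(- \frac{421}{528}\right)} = \frac{110496}{5} \left(- \frac{528}{421}\right) = - \frac{58341888}{2105}$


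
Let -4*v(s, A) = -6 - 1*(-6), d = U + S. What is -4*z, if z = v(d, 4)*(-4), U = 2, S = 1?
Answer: 0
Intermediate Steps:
d = 3 (d = 2 + 1 = 3)
v(s, A) = 0 (v(s, A) = -(-6 - 1*(-6))/4 = -(-6 + 6)/4 = -¼*0 = 0)
z = 0 (z = 0*(-4) = 0)
-4*z = -4*0 = 0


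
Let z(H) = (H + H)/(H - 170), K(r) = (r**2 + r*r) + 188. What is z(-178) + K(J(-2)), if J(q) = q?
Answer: 17141/87 ≈ 197.02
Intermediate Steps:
K(r) = 188 + 2*r**2 (K(r) = (r**2 + r**2) + 188 = 2*r**2 + 188 = 188 + 2*r**2)
z(H) = 2*H/(-170 + H) (z(H) = (2*H)/(-170 + H) = 2*H/(-170 + H))
z(-178) + K(J(-2)) = 2*(-178)/(-170 - 178) + (188 + 2*(-2)**2) = 2*(-178)/(-348) + (188 + 2*4) = 2*(-178)*(-1/348) + (188 + 8) = 89/87 + 196 = 17141/87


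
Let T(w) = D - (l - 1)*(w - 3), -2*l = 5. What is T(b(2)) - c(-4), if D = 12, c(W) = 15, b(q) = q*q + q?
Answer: 15/2 ≈ 7.5000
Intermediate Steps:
b(q) = q + q² (b(q) = q² + q = q + q²)
l = -5/2 (l = -½*5 = -5/2 ≈ -2.5000)
T(w) = 3/2 + 7*w/2 (T(w) = 12 - (-5/2 - 1)*(w - 3) = 12 - (-7)*(-3 + w)/2 = 12 - (21/2 - 7*w/2) = 12 + (-21/2 + 7*w/2) = 3/2 + 7*w/2)
T(b(2)) - c(-4) = (3/2 + 7*(2*(1 + 2))/2) - 1*15 = (3/2 + 7*(2*3)/2) - 15 = (3/2 + (7/2)*6) - 15 = (3/2 + 21) - 15 = 45/2 - 15 = 15/2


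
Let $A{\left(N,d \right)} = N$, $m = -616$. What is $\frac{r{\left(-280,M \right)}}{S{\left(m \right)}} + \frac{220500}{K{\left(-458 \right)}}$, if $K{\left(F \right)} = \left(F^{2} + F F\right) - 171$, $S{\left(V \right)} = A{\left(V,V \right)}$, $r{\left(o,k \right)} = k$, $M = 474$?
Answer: $- \frac{31473609}{129161956} \approx -0.24368$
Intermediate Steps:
$S{\left(V \right)} = V$
$K{\left(F \right)} = -171 + 2 F^{2}$ ($K{\left(F \right)} = \left(F^{2} + F^{2}\right) - 171 = 2 F^{2} - 171 = -171 + 2 F^{2}$)
$\frac{r{\left(-280,M \right)}}{S{\left(m \right)}} + \frac{220500}{K{\left(-458 \right)}} = \frac{474}{-616} + \frac{220500}{-171 + 2 \left(-458\right)^{2}} = 474 \left(- \frac{1}{616}\right) + \frac{220500}{-171 + 2 \cdot 209764} = - \frac{237}{308} + \frac{220500}{-171 + 419528} = - \frac{237}{308} + \frac{220500}{419357} = - \frac{31473609}{129161956}$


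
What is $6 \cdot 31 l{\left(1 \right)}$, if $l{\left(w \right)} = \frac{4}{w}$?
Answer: $744$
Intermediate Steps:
$6 \cdot 31 l{\left(1 \right)} = 6 \cdot 31 \cdot \frac{4}{1} = 186 \cdot 4 \cdot 1 = 186 \cdot 4 = 744$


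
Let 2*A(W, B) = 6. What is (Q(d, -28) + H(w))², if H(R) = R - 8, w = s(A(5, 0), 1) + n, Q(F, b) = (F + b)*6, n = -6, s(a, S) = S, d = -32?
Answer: 139129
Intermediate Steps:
A(W, B) = 3 (A(W, B) = (½)*6 = 3)
Q(F, b) = 6*F + 6*b
w = -5 (w = 1 - 6 = -5)
H(R) = -8 + R
(Q(d, -28) + H(w))² = ((6*(-32) + 6*(-28)) + (-8 - 5))² = ((-192 - 168) - 13)² = (-360 - 13)² = (-373)² = 139129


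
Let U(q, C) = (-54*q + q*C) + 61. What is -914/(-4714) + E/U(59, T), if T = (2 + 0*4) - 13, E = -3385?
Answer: 9703163/8895318 ≈ 1.0908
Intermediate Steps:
T = -11 (T = (2 + 0) - 13 = 2 - 13 = -11)
U(q, C) = 61 - 54*q + C*q (U(q, C) = (-54*q + C*q) + 61 = 61 - 54*q + C*q)
-914/(-4714) + E/U(59, T) = -914/(-4714) - 3385/(61 - 54*59 - 11*59) = -914*(-1/4714) - 3385/(61 - 3186 - 649) = 457/2357 - 3385/(-3774) = 457/2357 - 3385*(-1/3774) = 457/2357 + 3385/3774 = 9703163/8895318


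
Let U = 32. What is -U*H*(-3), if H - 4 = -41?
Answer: -3552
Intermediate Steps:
H = -37 (H = 4 - 41 = -37)
-U*H*(-3) = -32*(-37)*(-3) = -(-1184)*(-3) = -1*3552 = -3552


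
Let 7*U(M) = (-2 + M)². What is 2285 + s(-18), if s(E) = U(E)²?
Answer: 271965/49 ≈ 5550.3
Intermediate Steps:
U(M) = (-2 + M)²/7
s(E) = (-2 + E)⁴/49 (s(E) = ((-2 + E)²/7)² = (-2 + E)⁴/49)
2285 + s(-18) = 2285 + (-2 - 18)⁴/49 = 2285 + (1/49)*(-20)⁴ = 2285 + (1/49)*160000 = 2285 + 160000/49 = 271965/49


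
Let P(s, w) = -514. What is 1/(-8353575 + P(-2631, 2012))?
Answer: -1/8354089 ≈ -1.1970e-7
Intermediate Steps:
1/(-8353575 + P(-2631, 2012)) = 1/(-8353575 - 514) = 1/(-8354089) = -1/8354089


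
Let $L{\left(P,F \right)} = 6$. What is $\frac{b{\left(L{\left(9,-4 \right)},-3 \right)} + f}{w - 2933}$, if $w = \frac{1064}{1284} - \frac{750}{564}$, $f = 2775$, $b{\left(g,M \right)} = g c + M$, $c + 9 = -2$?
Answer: $- \frac{81650844}{88515463} \approx -0.92245$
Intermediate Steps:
$c = -11$ ($c = -9 - 2 = -11$)
$b{\left(g,M \right)} = M - 11 g$ ($b{\left(g,M \right)} = g \left(-11\right) + M = - 11 g + M = M - 11 g$)
$w = - \frac{15121}{30174}$ ($w = 1064 \cdot \frac{1}{1284} - \frac{125}{94} = \frac{266}{321} - \frac{125}{94} = - \frac{15121}{30174} \approx -0.50113$)
$\frac{b{\left(L{\left(9,-4 \right)},-3 \right)} + f}{w - 2933} = \frac{\left(-3 - 66\right) + 2775}{- \frac{15121}{30174} - 2933} = \frac{\left(-3 - 66\right) + 2775}{- \frac{88515463}{30174}} = \left(-69 + 2775\right) \left(- \frac{30174}{88515463}\right) = 2706 \left(- \frac{30174}{88515463}\right) = - \frac{81650844}{88515463}$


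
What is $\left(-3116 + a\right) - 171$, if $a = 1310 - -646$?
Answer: $-1331$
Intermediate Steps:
$a = 1956$ ($a = 1310 + 646 = 1956$)
$\left(-3116 + a\right) - 171 = \left(-3116 + 1956\right) - 171 = -1160 - 171 = -1331$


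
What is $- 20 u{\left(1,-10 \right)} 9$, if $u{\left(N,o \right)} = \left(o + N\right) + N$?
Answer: $1440$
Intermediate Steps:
$u{\left(N,o \right)} = o + 2 N$ ($u{\left(N,o \right)} = \left(N + o\right) + N = o + 2 N$)
$- 20 u{\left(1,-10 \right)} 9 = - 20 \left(-10 + 2 \cdot 1\right) 9 = - 20 \left(-10 + 2\right) 9 = \left(-20\right) \left(-8\right) 9 = 160 \cdot 9 = 1440$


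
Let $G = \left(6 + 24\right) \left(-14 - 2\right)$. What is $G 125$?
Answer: $-60000$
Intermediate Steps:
$G = -480$ ($G = 30 \left(-16\right) = -480$)
$G 125 = \left(-480\right) 125 = -60000$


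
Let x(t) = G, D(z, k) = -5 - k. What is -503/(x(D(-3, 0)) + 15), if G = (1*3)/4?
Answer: -2012/63 ≈ -31.936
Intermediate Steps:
G = ¾ (G = 3*(¼) = ¾ ≈ 0.75000)
x(t) = ¾
-503/(x(D(-3, 0)) + 15) = -503/(¾ + 15) = -503/(63/4) = (4/63)*(-503) = -2012/63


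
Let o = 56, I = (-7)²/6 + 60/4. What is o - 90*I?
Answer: -2029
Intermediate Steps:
I = 139/6 (I = 49*(⅙) + 60*(¼) = 49/6 + 15 = 139/6 ≈ 23.167)
o - 90*I = 56 - 90*139/6 = 56 - 2085 = -2029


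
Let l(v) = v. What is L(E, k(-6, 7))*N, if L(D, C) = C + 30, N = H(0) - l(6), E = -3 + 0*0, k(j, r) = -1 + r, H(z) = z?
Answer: -216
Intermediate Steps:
E = -3 (E = -3 + 0 = -3)
N = -6 (N = 0 - 1*6 = 0 - 6 = -6)
L(D, C) = 30 + C
L(E, k(-6, 7))*N = (30 + (-1 + 7))*(-6) = (30 + 6)*(-6) = 36*(-6) = -216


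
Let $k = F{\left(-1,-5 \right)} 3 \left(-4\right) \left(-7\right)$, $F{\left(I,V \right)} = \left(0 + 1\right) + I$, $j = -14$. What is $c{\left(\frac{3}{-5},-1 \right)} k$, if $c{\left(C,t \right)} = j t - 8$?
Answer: $0$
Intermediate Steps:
$F{\left(I,V \right)} = 1 + I$
$c{\left(C,t \right)} = -8 - 14 t$ ($c{\left(C,t \right)} = - 14 t - 8 = -8 - 14 t$)
$k = 0$ ($k = \left(1 - 1\right) 3 \left(-4\right) \left(-7\right) = 0 \left(-12\right) \left(-7\right) = 0 \left(-7\right) = 0$)
$c{\left(\frac{3}{-5},-1 \right)} k = \left(-8 - -14\right) 0 = \left(-8 + 14\right) 0 = 6 \cdot 0 = 0$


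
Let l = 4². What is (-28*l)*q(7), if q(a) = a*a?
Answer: -21952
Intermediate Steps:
l = 16
q(a) = a²
(-28*l)*q(7) = -28*16*7² = -448*49 = -21952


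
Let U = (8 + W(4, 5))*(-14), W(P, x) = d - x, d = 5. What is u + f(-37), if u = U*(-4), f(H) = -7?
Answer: 441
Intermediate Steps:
W(P, x) = 5 - x
U = -112 (U = (8 + (5 - 1*5))*(-14) = (8 + (5 - 5))*(-14) = (8 + 0)*(-14) = 8*(-14) = -112)
u = 448 (u = -112*(-4) = 448)
u + f(-37) = 448 - 7 = 441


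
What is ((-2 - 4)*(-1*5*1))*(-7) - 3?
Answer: -213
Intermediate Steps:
((-2 - 4)*(-1*5*1))*(-7) - 3 = -(-30)*(-7) - 3 = -6*(-5)*(-7) - 3 = 30*(-7) - 3 = -210 - 3 = -213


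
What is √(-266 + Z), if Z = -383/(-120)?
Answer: I*√946110/60 ≈ 16.211*I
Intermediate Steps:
Z = 383/120 (Z = -383*(-1/120) = 383/120 ≈ 3.1917)
√(-266 + Z) = √(-266 + 383/120) = √(-31537/120) = I*√946110/60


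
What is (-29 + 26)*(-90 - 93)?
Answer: 549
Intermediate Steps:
(-29 + 26)*(-90 - 93) = -3*(-183) = 549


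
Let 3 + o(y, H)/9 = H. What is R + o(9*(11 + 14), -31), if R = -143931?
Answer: -144237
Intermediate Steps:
o(y, H) = -27 + 9*H
R + o(9*(11 + 14), -31) = -143931 + (-27 + 9*(-31)) = -143931 + (-27 - 279) = -143931 - 306 = -144237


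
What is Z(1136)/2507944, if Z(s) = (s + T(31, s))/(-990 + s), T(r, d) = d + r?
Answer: 2303/366159824 ≈ 6.2896e-6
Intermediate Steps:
Z(s) = (31 + 2*s)/(-990 + s) (Z(s) = (s + (s + 31))/(-990 + s) = (s + (31 + s))/(-990 + s) = (31 + 2*s)/(-990 + s))
Z(1136)/2507944 = ((31 + 2*1136)/(-990 + 1136))/2507944 = ((31 + 2272)/146)*(1/2507944) = ((1/146)*2303)*(1/2507944) = (2303/146)*(1/2507944) = 2303/366159824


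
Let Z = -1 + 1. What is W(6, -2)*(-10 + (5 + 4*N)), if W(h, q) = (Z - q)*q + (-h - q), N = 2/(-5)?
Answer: 264/5 ≈ 52.800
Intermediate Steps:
Z = 0
N = -⅖ (N = 2*(-⅕) = -⅖ ≈ -0.40000)
W(h, q) = -h - q - q² (W(h, q) = (0 - q)*q + (-h - q) = (-q)*q + (-h - q) = -q² + (-h - q) = -h - q - q²)
W(6, -2)*(-10 + (5 + 4*N)) = (-1*6 - 1*(-2) - 1*(-2)²)*(-10 + (5 + 4*(-⅖))) = (-6 + 2 - 1*4)*(-10 + (5 - 8/5)) = (-6 + 2 - 4)*(-10 + 17/5) = -8*(-33/5) = 264/5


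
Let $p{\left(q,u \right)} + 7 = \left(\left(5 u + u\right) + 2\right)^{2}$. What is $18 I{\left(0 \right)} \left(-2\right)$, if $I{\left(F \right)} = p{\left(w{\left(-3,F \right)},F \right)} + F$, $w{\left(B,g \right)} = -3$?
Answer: $108$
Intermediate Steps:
$p{\left(q,u \right)} = -7 + \left(2 + 6 u\right)^{2}$ ($p{\left(q,u \right)} = -7 + \left(\left(5 u + u\right) + 2\right)^{2} = -7 + \left(6 u + 2\right)^{2} = -7 + \left(2 + 6 u\right)^{2}$)
$I{\left(F \right)} = -7 + F + 4 \left(1 + 3 F\right)^{2}$ ($I{\left(F \right)} = \left(-7 + 4 \left(1 + 3 F\right)^{2}\right) + F = -7 + F + 4 \left(1 + 3 F\right)^{2}$)
$18 I{\left(0 \right)} \left(-2\right) = 18 \left(-3 + 25 \cdot 0 + 36 \cdot 0^{2}\right) \left(-2\right) = 18 \left(-3 + 0 + 36 \cdot 0\right) \left(-2\right) = 18 \left(-3 + 0 + 0\right) \left(-2\right) = 18 \left(-3\right) \left(-2\right) = \left(-54\right) \left(-2\right) = 108$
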